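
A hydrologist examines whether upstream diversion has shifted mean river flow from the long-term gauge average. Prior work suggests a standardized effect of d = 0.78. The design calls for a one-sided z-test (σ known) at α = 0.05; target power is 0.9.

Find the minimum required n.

n = 15

For power 0.9 need Φ(δ − z_{0.05}) = 0.9, so δ = z_{0.05} + z_{0.10} = 1.645 + 1.282 = 2.926.
δ = d·√n ⇒ n = (δ/d)² = (2.926 / 0.78)² = 14.08.
Round up to the next whole unit.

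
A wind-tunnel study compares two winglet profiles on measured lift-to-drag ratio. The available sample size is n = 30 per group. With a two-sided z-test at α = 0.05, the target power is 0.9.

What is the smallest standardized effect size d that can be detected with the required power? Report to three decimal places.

d ≈ 0.837

Need Φ(δ − 1.960) = 0.9, so δ = 1.960 + 1.282 = 3.242.
(The second rejection-region term Φ(−δ − z_{α/2}) is negligible and dropped.)
δ = d·√(n/2) ⇒ d = δ/√(n/2) = 3.242/√(30/2) = 0.8370.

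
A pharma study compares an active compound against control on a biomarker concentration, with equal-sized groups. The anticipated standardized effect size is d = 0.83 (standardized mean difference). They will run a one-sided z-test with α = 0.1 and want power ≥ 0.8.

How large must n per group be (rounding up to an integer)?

n = 14 per group

Set Φ(δ − 1.282) = 0.8; then δ − 1.282 = Φ⁻¹(0.8) = 0.842, giving δ = 2.123.
δ = d·√(n/2) ⇒ n = 2(δ/d)² = 2 × (2.123 / 0.83)² = 13.09.
Round up to the next whole unit.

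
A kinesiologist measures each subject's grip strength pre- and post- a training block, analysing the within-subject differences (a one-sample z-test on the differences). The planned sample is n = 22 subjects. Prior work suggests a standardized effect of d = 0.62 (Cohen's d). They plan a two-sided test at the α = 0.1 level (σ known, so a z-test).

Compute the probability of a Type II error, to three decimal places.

β ≈ 0.103

Noncentrality parameter: δ = d·√n = 0.62 × √22 = 2.9081
Two-sided α = 0.1 → critical value z_{0.05} = 1.645.
Power = Φ(δ − 1.645) + Φ(−δ − 1.645) = Φ(1.263) + Φ(-4.553) = 0.8967 + 0.0000 = 0.8967.
Type II error: β = 1 − power = 1 − 0.8967 = 0.1033.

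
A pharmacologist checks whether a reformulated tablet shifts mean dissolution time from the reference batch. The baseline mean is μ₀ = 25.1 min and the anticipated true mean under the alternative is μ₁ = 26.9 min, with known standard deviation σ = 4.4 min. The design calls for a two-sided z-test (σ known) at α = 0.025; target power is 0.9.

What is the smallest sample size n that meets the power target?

n = 75

Standardized effect: d = |μ₁ − μ₀| / σ = |26.9 − 25.1| / 4.4 = 0.4091
For power 0.9 need Φ(δ − z_{0.0125}) = 0.9, so δ = z_{0.0125} + z_{0.10} = 2.241 + 1.282 = 3.523.
(The Φ(−δ − z_{α/2}) term is vanishingly small for δ > 0 and is dropped in the standard sample-size formula.)
δ = d·√n ⇒ n = (δ/d)² = (3.523 / 0.4091)² = 74.16.
Round up to the next whole unit.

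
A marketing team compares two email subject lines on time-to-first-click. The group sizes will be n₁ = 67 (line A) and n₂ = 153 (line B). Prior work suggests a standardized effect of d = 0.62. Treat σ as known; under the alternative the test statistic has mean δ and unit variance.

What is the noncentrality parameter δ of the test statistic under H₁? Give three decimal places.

δ ≈ 4.232

δ = d / √(1/n₁ + 1/n₂) = 0.62 / √(1/67 + 1/153) = 4.2322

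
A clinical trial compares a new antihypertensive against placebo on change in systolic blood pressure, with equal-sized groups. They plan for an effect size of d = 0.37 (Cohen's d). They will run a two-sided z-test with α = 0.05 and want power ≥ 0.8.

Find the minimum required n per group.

For power 0.8 need Φ(δ − z_{0.025}) = 0.8, so δ = z_{0.025} + z_{0.20} = 1.960 + 0.842 = 2.802.
(For δ > 0 the lower-tail rejection region contributes negligibly to power, so the one-term inversion is standard.)
δ = d·√(n/2) ⇒ n = 2(δ/d)² = 2 × (2.802 / 0.37)² = 114.67.
Round up to the next whole unit.

n = 115 per group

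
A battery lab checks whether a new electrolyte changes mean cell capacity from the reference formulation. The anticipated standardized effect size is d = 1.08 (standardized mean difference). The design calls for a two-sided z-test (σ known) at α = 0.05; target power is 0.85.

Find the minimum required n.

n = 8

For power 0.85 need Φ(δ − z_{0.025}) = 0.85, so δ = z_{0.025} + z_{0.15} = 1.960 + 1.036 = 2.996.
(For δ > 0 the lower-tail rejection region contributes negligibly to power, so the one-term inversion is standard.)
δ = d·√n ⇒ n = (δ/d)² = (2.996 / 1.08)² = 7.70.
Rounding up, n = 8.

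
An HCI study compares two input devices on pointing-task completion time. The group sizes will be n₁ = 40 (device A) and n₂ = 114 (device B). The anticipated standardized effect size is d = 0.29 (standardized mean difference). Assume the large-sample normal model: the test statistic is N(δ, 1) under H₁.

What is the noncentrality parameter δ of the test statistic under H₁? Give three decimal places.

The noncentrality parameter scales effect size by the design's sample-size factor: δ = d / √(1/n₁ + 1/n₂) = 0.29 / √(1/40 + 1/114) = 1.5780

δ ≈ 1.578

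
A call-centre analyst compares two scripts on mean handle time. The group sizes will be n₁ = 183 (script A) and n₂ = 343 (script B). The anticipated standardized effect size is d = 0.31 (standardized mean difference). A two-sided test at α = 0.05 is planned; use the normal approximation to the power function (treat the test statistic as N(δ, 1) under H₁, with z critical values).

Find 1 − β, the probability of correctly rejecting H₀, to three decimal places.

Noncentrality parameter: δ = d / √(1/n₁ + 1/n₂) = 0.31 / √(1/183 + 1/343) = 3.3864
Two-sided α = 0.05 → critical value z_{0.025} = 1.960.
Power = Φ(δ − 1.960) + Φ(−δ − 1.960) = Φ(1.426) + Φ(-5.346) = 0.9231 + 0.0000 = 0.9231.

Power ≈ 0.923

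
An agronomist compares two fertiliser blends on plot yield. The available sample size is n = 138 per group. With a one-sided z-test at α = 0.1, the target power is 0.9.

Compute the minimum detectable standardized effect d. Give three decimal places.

Required noncentrality: δ = z_{0.1} + z_{0.10} = 1.282 + 1.282 = 2.563.
δ = d·√(n/2) ⇒ d = δ/√(n/2) = 2.563/√(138/2) = 0.3086.

d ≈ 0.309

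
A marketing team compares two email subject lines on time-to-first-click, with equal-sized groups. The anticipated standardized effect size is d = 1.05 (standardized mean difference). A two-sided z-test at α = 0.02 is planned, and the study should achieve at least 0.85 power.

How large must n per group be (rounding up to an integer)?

Set Φ(δ − 2.326) = 0.85; then δ − 2.326 = Φ⁻¹(0.85) = 1.036, giving δ = 3.363.
(Ignoring the negligible lower-tail rejection probability gives the usual closed-form inversion.)
δ = d·√(n/2) ⇒ n = 2(δ/d)² = 2 × (3.363 / 1.05)² = 20.51.
Rounding up, n = 21 per group.

n = 21 per group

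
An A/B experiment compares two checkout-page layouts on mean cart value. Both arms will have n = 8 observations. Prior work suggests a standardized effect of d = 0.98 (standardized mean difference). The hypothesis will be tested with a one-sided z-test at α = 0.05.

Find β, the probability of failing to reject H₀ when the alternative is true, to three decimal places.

β ≈ 0.376

Noncentrality parameter: λ = d·√(n/2) = 0.98 × √(8/2) = 1.9600
One-sided α = 0.05 → critical value z_{0.05} = 1.645.
Power = Φ(λ − 1.645) = Φ(0.315) = 0.6237.
Type II error: β = 1 − power = 1 − 0.6237 = 0.3763.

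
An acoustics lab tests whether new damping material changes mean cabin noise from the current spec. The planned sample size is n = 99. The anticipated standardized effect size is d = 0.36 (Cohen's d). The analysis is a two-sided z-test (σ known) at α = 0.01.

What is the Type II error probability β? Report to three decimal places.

β ≈ 0.157

Noncentrality parameter: δ = d·√n = 0.36 × √99 = 3.5820
Two-sided α = 0.01 → critical value z_{0.005} = 2.576.
Power = Φ(δ − 2.576) + Φ(−δ − 2.576) = Φ(1.006) + Φ(-6.158) = 0.8428 + 0.0000 = 0.8428.
Type II error: β = 1 − power = 1 − 0.8428 = 0.1572.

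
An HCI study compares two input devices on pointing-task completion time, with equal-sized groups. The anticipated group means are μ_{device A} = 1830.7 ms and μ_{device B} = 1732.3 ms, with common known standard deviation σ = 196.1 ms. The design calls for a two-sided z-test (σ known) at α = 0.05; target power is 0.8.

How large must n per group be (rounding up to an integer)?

Standardized effect: d = |μ_{device A} − μ_{device B}| / σ = |1830.7 − 1732.3| / 196.1 = 0.5018
Set Φ(δ − 1.960) = 0.8; then δ − 1.960 = Φ⁻¹(0.8) = 0.842, giving δ = 2.802.
(Ignoring the negligible lower-tail rejection probability gives the usual closed-form inversion.)
δ = d·√(n/2) ⇒ n = 2(δ/d)² = 2 × (2.802 / 0.5018)² = 62.35.
Rounding up, n = 63 per group.

n = 63 per group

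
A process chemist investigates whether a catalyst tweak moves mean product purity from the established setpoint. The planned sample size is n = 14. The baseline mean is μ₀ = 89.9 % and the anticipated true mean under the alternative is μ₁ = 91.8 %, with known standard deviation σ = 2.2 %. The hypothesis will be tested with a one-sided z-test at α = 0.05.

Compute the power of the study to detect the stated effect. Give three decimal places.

Power ≈ 0.944

Standardized effect: d = |μ₁ − μ₀| / σ = |91.8 − 89.9| / 2.2 = 0.8636
Noncentrality parameter: δ = d·√n = 0.8636 × √14 = 3.2314
One-sided α = 0.05 → critical value z_{0.05} = 1.645.
Power = Φ(δ − 1.645) = Φ(1.587) = 0.9437.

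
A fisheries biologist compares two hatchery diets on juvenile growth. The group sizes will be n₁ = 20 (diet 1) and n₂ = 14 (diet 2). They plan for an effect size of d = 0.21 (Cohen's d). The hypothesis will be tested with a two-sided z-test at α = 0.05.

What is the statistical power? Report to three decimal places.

Power ≈ 0.093

Noncentrality parameter: δ = d / √(1/n₁ + 1/n₂) = 0.21 / √(1/20 + 1/14) = 0.6026
Critical value for a two-sided test at α = 0.05: z_{α/2} = 1.960.
Power = Φ(δ − 1.960) + Φ(−δ − 1.960) = Φ(-1.357) + Φ(-2.563) = 0.0873 + 0.0052 = 0.0925.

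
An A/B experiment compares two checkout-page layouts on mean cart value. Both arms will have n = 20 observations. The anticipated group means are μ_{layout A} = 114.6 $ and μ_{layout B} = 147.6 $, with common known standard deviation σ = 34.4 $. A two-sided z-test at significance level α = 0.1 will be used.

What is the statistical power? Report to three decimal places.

Standardized effect: d = |μ_{layout A} − μ_{layout B}| / σ = |114.6 − 147.6| / 34.4 = 0.9593
Noncentrality parameter: δ = d·√(n/2) = 0.9593 × √(20/2) = 3.0336
Two-sided α = 0.1 → critical value z_{0.05} = 1.645.
Power = Φ(δ − 1.645) + Φ(−δ − 1.645) = Φ(1.389) + Φ(-4.678) = 0.9175 + 0.0000 = 0.9175.

Power ≈ 0.918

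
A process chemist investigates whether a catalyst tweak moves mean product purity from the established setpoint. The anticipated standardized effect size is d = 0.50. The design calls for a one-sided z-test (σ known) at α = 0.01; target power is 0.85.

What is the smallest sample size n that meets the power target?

n = 46

Set Φ(δ − 2.326) = 0.85; then δ − 2.326 = Φ⁻¹(0.85) = 1.036, giving δ = 3.363.
δ = d·√n ⇒ n = (δ/d)² = (3.363 / 0.50)² = 45.23.
Rounding up, n = 46.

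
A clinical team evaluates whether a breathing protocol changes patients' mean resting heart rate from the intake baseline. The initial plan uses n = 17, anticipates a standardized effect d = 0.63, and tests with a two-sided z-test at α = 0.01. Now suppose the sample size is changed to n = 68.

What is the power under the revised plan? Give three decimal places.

Power ≈ 0.996

With n = 68: δ = d·√n = 0.63 × √68 = 5.1951. Critical value z_{0.005} = 2.576.
Revised power = Φ(δ − 2.576) + Φ(−δ − 2.576) = Φ(2.619) + Φ(-7.771) = 0.9956 + 0.0000 = 0.9956.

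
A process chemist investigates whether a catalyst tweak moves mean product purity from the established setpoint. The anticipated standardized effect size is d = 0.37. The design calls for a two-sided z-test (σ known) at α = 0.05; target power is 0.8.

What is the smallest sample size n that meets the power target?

n = 58

For power 0.8 need Φ(δ − z_{0.025}) = 0.8, so δ = z_{0.025} + z_{0.20} = 1.960 + 0.842 = 2.802.
(The Φ(−δ − z_{α/2}) term is vanishingly small for δ > 0 and is dropped in the standard sample-size formula.)
δ = d·√n ⇒ n = (δ/d)² = (2.802 / 0.37)² = 57.33.
Round up to the next whole unit.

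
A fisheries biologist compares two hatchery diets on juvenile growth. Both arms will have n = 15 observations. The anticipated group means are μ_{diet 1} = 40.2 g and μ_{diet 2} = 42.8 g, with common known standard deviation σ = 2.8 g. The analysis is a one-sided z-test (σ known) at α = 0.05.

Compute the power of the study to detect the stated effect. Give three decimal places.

Standardized effect: d = |μ_{diet 1} − μ_{diet 2}| / σ = |40.2 − 42.8| / 2.8 = 0.9286
Noncentrality parameter: δ = d·√(n/2) = 0.9286 × √(15/2) = 2.5430
Critical value for a one-sided test at α = 0.05: z_α = 1.645.
Power = Φ(δ − 1.645) = Φ(0.898) = 0.8154.

Power ≈ 0.815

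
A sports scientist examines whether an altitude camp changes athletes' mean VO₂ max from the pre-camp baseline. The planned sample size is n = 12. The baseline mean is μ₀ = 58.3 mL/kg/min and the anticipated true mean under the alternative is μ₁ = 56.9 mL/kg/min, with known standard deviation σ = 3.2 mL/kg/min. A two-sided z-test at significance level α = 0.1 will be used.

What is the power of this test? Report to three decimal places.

Standardized effect: d = |μ₁ − μ₀| / σ = |56.9 − 58.3| / 3.2 = 0.4375
Noncentrality parameter: δ = d·√n = 0.4375 × √12 = 1.5155
Two-sided α = 0.1 → critical value z_{0.05} = 1.645.
Power = Φ(δ − 1.645) + Φ(−δ − 1.645) = Φ(-0.129) + Φ(-3.160) = 0.4486 + 0.0008 = 0.4493.

Power ≈ 0.449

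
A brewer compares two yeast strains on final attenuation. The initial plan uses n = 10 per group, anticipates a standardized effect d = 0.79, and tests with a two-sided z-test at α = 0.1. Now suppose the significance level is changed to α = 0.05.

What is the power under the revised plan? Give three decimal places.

δ = d·√(n/2) = 0.79 × √(10/2) = 1.7665 (unchanged). New critical value: z_{0.025} = 1.960.
Revised power = Φ(δ − 1.960) + Φ(−δ − 1.960) = Φ(-0.193) + Φ(-3.726) = 0.4233 + 0.0001 = 0.4234.

Power ≈ 0.423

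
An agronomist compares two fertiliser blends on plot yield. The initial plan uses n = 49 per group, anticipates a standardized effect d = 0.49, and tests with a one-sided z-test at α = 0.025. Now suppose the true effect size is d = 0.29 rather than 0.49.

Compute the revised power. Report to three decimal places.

Power ≈ 0.300

With d = 0.29: δ = d·√(n/2) = 0.29 × √(49/2) = 1.4354. Critical value z_{0.025} = 1.960.
Revised power = P(Z > 1.960 − δ) = Φ(-0.525) = 0.3000.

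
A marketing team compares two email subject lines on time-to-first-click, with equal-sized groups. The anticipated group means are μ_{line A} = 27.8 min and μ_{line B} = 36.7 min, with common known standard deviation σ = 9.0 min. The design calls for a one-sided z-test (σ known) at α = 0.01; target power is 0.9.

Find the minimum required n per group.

Standardized effect: d = |μ_{line A} − μ_{line B}| / σ = |27.8 − 36.7| / 9.0 = 0.9889
For power 0.9 need Φ(δ − z_{0.01}) = 0.9, so δ = z_{0.01} + z_{0.10} = 2.326 + 1.282 = 3.608.
δ = d·√(n/2) ⇒ n = 2(δ/d)² = 2 × (3.608 / 0.9889)² = 26.62.
Rounding up, n = 27 per group.

n = 27 per group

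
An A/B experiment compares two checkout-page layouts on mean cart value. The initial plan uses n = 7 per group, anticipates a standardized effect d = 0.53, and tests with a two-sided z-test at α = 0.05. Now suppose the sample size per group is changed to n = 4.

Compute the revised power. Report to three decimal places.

With n = 4 per group: δ = d·√(n/2) = 0.53 × √(4/2) = 0.7495. Critical value z_{0.025} = 1.960.
Revised power = Φ(δ − 1.960) + Φ(−δ − 1.960) = Φ(-1.210) + Φ(-2.709) = 0.1131 + 0.0034 = 0.1164.

Power ≈ 0.116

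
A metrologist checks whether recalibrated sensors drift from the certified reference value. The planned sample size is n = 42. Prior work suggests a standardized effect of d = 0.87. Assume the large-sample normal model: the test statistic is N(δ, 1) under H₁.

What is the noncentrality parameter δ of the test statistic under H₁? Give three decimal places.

δ = d·√n = 0.87 × √42 = 5.6382

δ ≈ 5.638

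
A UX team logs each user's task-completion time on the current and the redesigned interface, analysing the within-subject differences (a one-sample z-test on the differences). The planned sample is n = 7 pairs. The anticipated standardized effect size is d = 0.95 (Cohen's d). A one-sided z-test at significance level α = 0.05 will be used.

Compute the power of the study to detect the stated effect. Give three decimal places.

Noncentrality parameter: δ = d·√n = 0.95 × √7 = 2.5135
Critical value for a one-sided test at α = 0.05: z_α = 1.645.
Power = P(Z > 1.645 − δ) = Φ(0.869) = 0.8075.

Power ≈ 0.807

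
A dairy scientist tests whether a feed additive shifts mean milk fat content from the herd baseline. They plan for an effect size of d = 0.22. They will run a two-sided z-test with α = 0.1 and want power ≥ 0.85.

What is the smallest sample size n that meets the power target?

n = 149

Set Φ(δ − 1.645) = 0.85; then δ − 1.645 = Φ⁻¹(0.85) = 1.036, giving δ = 2.681.
(For δ > 0 the lower-tail rejection region contributes negligibly to power, so the one-term inversion is standard.)
δ = d·√n ⇒ n = (δ/d)² = (2.681 / 0.22)² = 148.54.
Rounding up, n = 149.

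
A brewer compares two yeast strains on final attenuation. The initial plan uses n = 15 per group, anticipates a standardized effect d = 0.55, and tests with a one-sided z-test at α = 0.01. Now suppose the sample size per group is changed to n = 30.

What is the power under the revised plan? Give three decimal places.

Power ≈ 0.422

With n = 30 per group: δ = d·√(n/2) = 0.55 × √(30/2) = 2.1301. Critical value z_{0.01} = 2.326.
Revised power = Φ(δ − 2.326) = Φ(-0.196) = 0.4222.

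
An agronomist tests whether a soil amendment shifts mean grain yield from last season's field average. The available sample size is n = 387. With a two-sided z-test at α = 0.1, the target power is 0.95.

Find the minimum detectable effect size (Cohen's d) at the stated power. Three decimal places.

d ≈ 0.167

Required noncentrality: δ = z_{0.05} + z_{0.05} = 1.645 + 1.645 = 3.290.
(Lower-tail contribution to power is negligible for δ > 0.)
δ = d·√n ⇒ d = δ/√n = 3.290/√387 = 0.1672.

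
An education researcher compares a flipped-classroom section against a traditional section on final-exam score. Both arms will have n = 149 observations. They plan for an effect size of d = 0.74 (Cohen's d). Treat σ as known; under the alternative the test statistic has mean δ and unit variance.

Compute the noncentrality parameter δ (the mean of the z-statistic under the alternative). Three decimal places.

δ = d·√(n/2) = 0.74 × √(149/2) = 6.3872

δ ≈ 6.387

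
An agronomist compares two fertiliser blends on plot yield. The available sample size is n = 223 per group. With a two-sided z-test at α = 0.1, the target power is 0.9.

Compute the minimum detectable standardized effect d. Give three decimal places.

Need Φ(δ − 1.645) = 0.9, so δ = 1.645 + 1.282 = 2.926.
(The second rejection-region term Φ(−δ − z_{α/2}) is negligible and dropped.)
δ = d·√(n/2) ⇒ d = δ/√(n/2) = 2.926/√(223/2) = 0.2771.

d ≈ 0.277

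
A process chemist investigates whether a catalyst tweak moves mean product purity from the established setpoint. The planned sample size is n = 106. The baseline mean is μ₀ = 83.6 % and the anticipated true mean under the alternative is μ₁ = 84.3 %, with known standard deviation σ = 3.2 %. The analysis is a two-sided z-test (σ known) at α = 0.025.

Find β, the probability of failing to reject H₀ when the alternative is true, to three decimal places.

β ≈ 0.496

Standardized effect: d = |μ₁ − μ₀| / σ = |84.3 − 83.6| / 3.2 = 0.2187
Noncentrality parameter: δ = d·√n = 0.2187 × √106 = 2.2522
Two-sided α = 0.025 → critical value z_{0.0125} = 2.241.
Power = Φ(δ − 2.241) + Φ(−δ − 2.241) = Φ(0.011) + Φ(-4.494) = 0.5043 + 0.0000 = 0.5043.
Type II error: β = 1 − power = 1 − 0.5043 = 0.4957.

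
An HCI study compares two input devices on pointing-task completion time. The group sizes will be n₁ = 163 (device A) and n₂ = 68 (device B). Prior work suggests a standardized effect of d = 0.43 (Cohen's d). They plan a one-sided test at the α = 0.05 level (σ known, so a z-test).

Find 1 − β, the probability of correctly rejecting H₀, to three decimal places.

Noncentrality parameter: δ = d / √(1/n₁ + 1/n₂) = 0.43 / √(1/163 + 1/68) = 2.9786
One-sided α = 0.05 → critical value z_{0.05} = 1.645.
Power = P(Z > 1.645 − δ) = Φ(1.334) = 0.9089.

Power ≈ 0.909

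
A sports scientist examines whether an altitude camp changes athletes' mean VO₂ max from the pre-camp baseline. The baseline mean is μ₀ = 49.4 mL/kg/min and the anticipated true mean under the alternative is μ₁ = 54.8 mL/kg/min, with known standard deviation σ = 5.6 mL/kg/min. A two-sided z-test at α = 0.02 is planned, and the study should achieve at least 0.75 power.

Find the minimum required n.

Standardized effect: d = |μ₁ − μ₀| / σ = |54.8 − 49.4| / 5.6 = 0.9643
Set Φ(δ − 2.326) = 0.75; then δ − 2.326 = Φ⁻¹(0.75) = 0.674, giving δ = 3.001.
(Ignoring the negligible lower-tail rejection probability gives the usual closed-form inversion.)
δ = d·√n ⇒ n = (δ/d)² = (3.001 / 0.9643)² = 9.68.
Rounding up, n = 10.

n = 10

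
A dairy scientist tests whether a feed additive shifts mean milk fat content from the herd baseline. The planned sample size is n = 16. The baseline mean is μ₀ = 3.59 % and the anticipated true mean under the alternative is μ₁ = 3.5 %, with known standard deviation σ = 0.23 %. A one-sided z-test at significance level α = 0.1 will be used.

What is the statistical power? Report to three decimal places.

Power ≈ 0.612

Standardized effect: d = |μ₁ − μ₀| / σ = |3.5 − 3.59| / 0.23 = 0.3913
Noncentrality parameter: δ = d·√n = 0.3913 × √16 = 1.5652
Critical value for a one-sided test at α = 0.1: z_α = 1.282.
Power = Φ(δ − 1.282) = Φ(0.284) = 0.6117.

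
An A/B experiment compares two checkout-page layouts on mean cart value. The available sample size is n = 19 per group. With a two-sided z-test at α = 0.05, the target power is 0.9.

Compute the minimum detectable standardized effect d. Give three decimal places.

d ≈ 1.052

Need Φ(δ − 1.960) = 0.9, so δ = 1.960 + 1.282 = 3.242.
(Lower-tail contribution to power is negligible for δ > 0.)
δ = d·√(n/2) ⇒ d = δ/√(n/2) = 3.242/√(19/2) = 1.0517.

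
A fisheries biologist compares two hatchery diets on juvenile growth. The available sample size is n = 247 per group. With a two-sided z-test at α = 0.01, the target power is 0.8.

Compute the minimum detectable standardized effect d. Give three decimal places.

d ≈ 0.308

Need Φ(δ − 2.576) = 0.8, so δ = 2.576 + 0.842 = 3.417.
(The second rejection-region term Φ(−δ − z_{α/2}) is negligible and dropped.)
δ = d·√(n/2) ⇒ d = δ/√(n/2) = 3.417/√(247/2) = 0.3075.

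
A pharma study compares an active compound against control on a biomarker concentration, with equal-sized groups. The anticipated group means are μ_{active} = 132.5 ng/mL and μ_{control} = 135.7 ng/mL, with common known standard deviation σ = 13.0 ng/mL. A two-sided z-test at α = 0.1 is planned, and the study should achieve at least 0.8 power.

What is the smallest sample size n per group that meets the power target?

Standardized effect: d = |μ_{active} − μ_{control}| / σ = |132.5 − 135.7| / 13.0 = 0.2462
Set Φ(δ − 1.645) = 0.8; then δ − 1.645 = Φ⁻¹(0.8) = 0.842, giving δ = 2.486.
(The Φ(−δ − z_{α/2}) term is vanishingly small for δ > 0 and is dropped in the standard sample-size formula.)
δ = d·√(n/2) ⇒ n = 2(δ/d)² = 2 × (2.486 / 0.2462)² = 204.07.
Rounding up, n = 205 per group.

n = 205 per group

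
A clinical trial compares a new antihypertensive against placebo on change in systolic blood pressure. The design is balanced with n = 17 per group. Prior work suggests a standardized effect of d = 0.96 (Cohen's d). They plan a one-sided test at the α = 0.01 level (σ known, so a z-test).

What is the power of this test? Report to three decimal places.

Noncentrality parameter: δ = d·√(n/2) = 0.96 × √(17/2) = 2.7989
Critical value for a one-sided test at α = 0.01: z_α = 2.326.
Power = Φ(δ − 2.326) = Φ(0.473) = 0.6817.

Power ≈ 0.682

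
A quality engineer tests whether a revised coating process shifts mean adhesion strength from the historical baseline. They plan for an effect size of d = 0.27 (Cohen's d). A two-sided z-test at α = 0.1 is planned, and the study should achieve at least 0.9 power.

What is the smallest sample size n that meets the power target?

For power 0.9 need Φ(δ − z_{0.05}) = 0.9, so δ = z_{0.05} + z_{0.10} = 1.645 + 1.282 = 2.926.
(Ignoring the negligible lower-tail rejection probability gives the usual closed-form inversion.)
δ = d·√n ⇒ n = (δ/d)² = (2.926 / 0.27)² = 117.47.
Rounding up, n = 118.

n = 118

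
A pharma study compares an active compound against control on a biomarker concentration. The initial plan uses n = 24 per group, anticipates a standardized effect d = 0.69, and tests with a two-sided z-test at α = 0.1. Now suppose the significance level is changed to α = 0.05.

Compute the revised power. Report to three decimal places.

Power ≈ 0.667

δ = d·√(n/2) = 0.69 × √(24/2) = 2.3902 (unchanged). New critical value: z_{0.025} = 1.960.
Revised power = Φ(δ − 1.960) + Φ(−δ − 1.960) = Φ(0.430) + Φ(-4.350) = 0.6665 + 0.0000 = 0.6665.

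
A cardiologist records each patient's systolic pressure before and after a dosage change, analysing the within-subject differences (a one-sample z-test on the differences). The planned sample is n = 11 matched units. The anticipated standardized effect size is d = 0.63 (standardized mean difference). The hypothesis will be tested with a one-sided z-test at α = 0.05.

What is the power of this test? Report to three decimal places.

Noncentrality parameter: δ = d·√n = 0.63 × √11 = 2.0895
One-sided α = 0.05 → critical value z_{0.05} = 1.645.
Power = Φ(δ − 1.645) = Φ(0.445) = 0.6717.

Power ≈ 0.672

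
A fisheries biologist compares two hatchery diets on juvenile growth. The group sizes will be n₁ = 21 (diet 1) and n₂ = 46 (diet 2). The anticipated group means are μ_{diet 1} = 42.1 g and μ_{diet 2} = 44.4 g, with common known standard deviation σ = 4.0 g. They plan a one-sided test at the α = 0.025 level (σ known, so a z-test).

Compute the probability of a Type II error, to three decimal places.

β ≈ 0.412

Standardized effect: d = |μ_{diet 1} − μ_{diet 2}| / σ = |42.1 − 44.4| / 4.0 = 0.5750
Noncentrality parameter: δ = d / √(1/n₁ + 1/n₂) = 0.5750 / √(1/21 + 1/46) = 2.1833
One-sided α = 0.025 → critical value z_{0.025} = 1.960.
Power = Φ(δ − 1.960) = Φ(0.223) = 0.5884.
Type II error: β = 1 − power = 1 − 0.5884 = 0.4116.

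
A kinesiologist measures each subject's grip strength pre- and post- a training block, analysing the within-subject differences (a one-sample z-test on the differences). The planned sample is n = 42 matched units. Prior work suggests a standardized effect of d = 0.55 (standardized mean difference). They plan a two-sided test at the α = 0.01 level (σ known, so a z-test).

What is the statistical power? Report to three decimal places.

Power ≈ 0.839

Noncentrality parameter: δ = d·√n = 0.55 × √42 = 3.5644
Critical value for a two-sided test at α = 0.01: z_{α/2} = 2.576.
Power = Φ(δ − 2.576) + Φ(−δ − 2.576) = Φ(0.989) + Φ(-6.140) = 0.8386 + 0.0000 = 0.8386.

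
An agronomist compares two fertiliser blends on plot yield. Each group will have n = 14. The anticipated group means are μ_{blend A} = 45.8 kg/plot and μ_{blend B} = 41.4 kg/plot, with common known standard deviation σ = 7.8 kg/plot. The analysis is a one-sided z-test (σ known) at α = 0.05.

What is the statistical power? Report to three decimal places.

Power ≈ 0.439

Standardized effect: d = |μ_{blend A} − μ_{blend B}| / σ = |45.8 − 41.4| / 7.8 = 0.5641
Noncentrality parameter: δ = d·√(n/2) = 0.5641 × √(14/2) = 1.4925
Critical value for a one-sided test at α = 0.05: z_α = 1.645.
Power = Φ(δ − 1.645) = Φ(-0.152) = 0.4394.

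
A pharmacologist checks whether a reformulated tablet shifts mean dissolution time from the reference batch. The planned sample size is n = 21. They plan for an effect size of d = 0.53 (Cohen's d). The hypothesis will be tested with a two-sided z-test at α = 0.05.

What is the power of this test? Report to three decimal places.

Noncentrality parameter: δ = d·√n = 0.53 × √21 = 2.4288
Two-sided α = 0.05 → critical value z_{0.025} = 1.960.
Power = Φ(δ − 1.960) + Φ(−δ − 1.960) = Φ(0.469) + Φ(-4.389) = 0.6804 + 0.0000 = 0.6804.

Power ≈ 0.680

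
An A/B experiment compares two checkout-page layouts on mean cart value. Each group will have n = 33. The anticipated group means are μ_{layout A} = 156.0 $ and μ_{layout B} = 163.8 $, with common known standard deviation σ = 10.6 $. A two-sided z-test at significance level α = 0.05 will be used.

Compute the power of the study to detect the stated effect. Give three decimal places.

Power ≈ 0.848

Standardized effect: d = |μ_{layout A} − μ_{layout B}| / σ = |156.0 − 163.8| / 10.6 = 0.7358
Noncentrality parameter: δ = d·√(n/2) = 0.7358 × √(33/2) = 2.9890
Critical value for a two-sided test at α = 0.05: z_{α/2} = 1.960.
Power = Φ(δ − 1.960) + Φ(−δ − 1.960) = Φ(1.029) + Φ(-4.949) = 0.8483 + 0.0000 = 0.8483.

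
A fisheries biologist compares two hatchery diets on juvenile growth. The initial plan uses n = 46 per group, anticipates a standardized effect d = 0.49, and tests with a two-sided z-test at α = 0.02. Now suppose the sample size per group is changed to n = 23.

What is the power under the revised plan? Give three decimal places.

With n = 23 per group: δ = d·√(n/2) = 0.49 × √(23/2) = 1.6617. Critical value z_{0.01} = 2.326.
Revised power = Φ(δ − 2.326) + Φ(−δ − 2.326) = Φ(-0.665) + Φ(-3.988) = 0.2531 + 0.0000 = 0.2532.

Power ≈ 0.253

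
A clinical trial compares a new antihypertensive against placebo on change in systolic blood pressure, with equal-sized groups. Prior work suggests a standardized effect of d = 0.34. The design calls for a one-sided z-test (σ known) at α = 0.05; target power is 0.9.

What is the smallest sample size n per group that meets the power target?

Set Φ(δ − 1.645) = 0.9; then δ − 1.645 = Φ⁻¹(0.9) = 1.282, giving δ = 2.926.
δ = d·√(n/2) ⇒ n = 2(δ/d)² = 2 × (2.926 / 0.34)² = 148.16.
Rounding up, n = 149 per group.

n = 149 per group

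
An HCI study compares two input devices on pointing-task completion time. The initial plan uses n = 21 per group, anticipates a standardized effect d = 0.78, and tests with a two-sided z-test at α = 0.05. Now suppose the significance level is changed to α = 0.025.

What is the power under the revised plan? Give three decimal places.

δ = d·√(n/2) = 0.78 × √(21/2) = 2.5275 (unchanged). New critical value: z_{0.0125} = 2.241.
Revised power = Φ(δ − 2.241) + Φ(−δ − 2.241) = Φ(0.286) + Φ(-4.769) = 0.6126 + 0.0000 = 0.6126.

Power ≈ 0.613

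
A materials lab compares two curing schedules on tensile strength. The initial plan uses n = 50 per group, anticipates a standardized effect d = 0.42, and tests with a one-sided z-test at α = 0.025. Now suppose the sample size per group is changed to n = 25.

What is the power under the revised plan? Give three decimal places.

With n = 25 per group: δ = d·√(n/2) = 0.42 × √(25/2) = 1.4849. Critical value z_{0.025} = 1.960.
Revised power = Φ(δ − 1.960) = Φ(-0.475) = 0.3174.

Power ≈ 0.317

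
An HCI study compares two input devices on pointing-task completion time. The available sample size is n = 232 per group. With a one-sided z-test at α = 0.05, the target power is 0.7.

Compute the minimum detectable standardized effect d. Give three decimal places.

d ≈ 0.201

Need Φ(δ − 1.645) = 0.7, so δ = 1.645 + 0.524 = 2.169.
δ = d·√(n/2) ⇒ d = δ/√(n/2) = 2.169/√(232/2) = 0.2014.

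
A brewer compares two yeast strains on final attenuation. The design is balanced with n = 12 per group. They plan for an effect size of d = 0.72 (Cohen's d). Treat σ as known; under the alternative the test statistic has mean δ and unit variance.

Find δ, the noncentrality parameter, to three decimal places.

δ = d·√(n/2) = 0.72 × √(12/2) = 1.7636

δ ≈ 1.764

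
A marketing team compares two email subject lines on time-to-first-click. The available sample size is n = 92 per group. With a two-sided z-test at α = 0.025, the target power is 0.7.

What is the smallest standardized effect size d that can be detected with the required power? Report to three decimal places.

Need Φ(δ − 2.241) = 0.7, so δ = 2.241 + 0.524 = 2.766.
(Lower-tail contribution to power is negligible for δ > 0.)
δ = d·√(n/2) ⇒ d = δ/√(n/2) = 2.766/√(92/2) = 0.4078.

d ≈ 0.408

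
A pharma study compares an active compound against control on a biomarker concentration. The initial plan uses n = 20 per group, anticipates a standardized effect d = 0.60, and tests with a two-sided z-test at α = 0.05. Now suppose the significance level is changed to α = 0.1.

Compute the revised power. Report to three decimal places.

Power ≈ 0.600

δ = d·√(n/2) = 0.60 × √(20/2) = 1.8974 (unchanged). New critical value: z_{0.05} = 1.645.
Revised power = Φ(δ − 1.645) + Φ(−δ − 1.645) = Φ(0.253) + Φ(-3.542) = 0.5997 + 0.0002 = 0.5999.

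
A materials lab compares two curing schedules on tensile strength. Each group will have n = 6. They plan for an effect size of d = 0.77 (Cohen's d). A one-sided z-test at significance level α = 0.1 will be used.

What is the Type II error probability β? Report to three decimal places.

β ≈ 0.479

Noncentrality parameter: δ = d·√(n/2) = 0.77 × √(6/2) = 1.3337
One-sided α = 0.1 → critical value z_{0.1} = 1.282.
Power = P(Z > 1.282 − δ) = Φ(0.052) = 0.5208.
Type II error: β = 1 − power = 1 − 0.5208 = 0.4792.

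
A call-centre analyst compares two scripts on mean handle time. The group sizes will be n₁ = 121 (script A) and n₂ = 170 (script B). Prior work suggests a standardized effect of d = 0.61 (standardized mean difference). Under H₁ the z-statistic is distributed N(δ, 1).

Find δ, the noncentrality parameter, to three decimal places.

δ ≈ 5.129

The noncentrality parameter scales effect size by the design's sample-size factor: δ = d / √(1/n₁ + 1/n₂) = 0.61 / √(1/121 + 1/170) = 5.1286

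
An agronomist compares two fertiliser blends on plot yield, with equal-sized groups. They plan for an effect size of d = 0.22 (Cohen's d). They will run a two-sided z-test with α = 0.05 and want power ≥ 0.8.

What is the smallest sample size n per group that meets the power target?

n = 325 per group

Set Φ(δ − 1.960) = 0.8; then δ − 1.960 = Φ⁻¹(0.8) = 0.842, giving δ = 2.802.
(Ignoring the negligible lower-tail rejection probability gives the usual closed-form inversion.)
δ = d·√(n/2) ⇒ n = 2(δ/d)² = 2 × (2.802 / 0.22)² = 324.33.
Rounding up, n = 325 per group.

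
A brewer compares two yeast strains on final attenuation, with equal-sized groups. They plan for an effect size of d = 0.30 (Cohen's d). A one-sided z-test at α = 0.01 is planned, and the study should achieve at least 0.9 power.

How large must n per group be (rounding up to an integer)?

n = 290 per group

For power 0.9 need Φ(δ − z_{0.01}) = 0.9, so δ = z_{0.01} + z_{0.10} = 2.326 + 1.282 = 3.608.
δ = d·√(n/2) ⇒ n = 2(δ/d)² = 2 × (3.608 / 0.30)² = 289.27.
Round up to the next whole unit.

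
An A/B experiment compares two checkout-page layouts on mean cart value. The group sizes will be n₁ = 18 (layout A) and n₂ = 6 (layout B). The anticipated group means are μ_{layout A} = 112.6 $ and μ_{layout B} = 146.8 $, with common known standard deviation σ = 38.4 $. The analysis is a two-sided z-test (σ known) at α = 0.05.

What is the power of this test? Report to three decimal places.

Standardized effect: d = |μ_{layout A} − μ_{layout B}| / σ = |112.6 − 146.8| / 38.4 = 0.8906
Noncentrality parameter: δ = d / √(1/n₁ + 1/n₂) = 0.8906 / √(1/18 + 1/6) = 1.8893
Critical value for a two-sided test at α = 0.05: z_{α/2} = 1.960.
Power = Φ(δ − 1.960) + Φ(−δ − 1.960) = Φ(-0.071) + Φ(-3.849) = 0.4718 + 0.0001 = 0.4719.

Power ≈ 0.472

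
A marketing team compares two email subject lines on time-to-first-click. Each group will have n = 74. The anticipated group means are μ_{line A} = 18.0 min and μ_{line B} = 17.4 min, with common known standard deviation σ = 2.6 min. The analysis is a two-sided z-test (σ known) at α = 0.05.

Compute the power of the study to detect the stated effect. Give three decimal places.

Standardized effect: d = |μ_{line A} − μ_{line B}| / σ = |18.0 − 17.4| / 2.6 = 0.2308
Noncentrality parameter: δ = d·√(n/2) = 0.2308 × √(74/2) = 1.4037
Critical value for a two-sided test at α = 0.05: z_{α/2} = 1.960.
Power = Φ(δ − 1.960) + Φ(−δ − 1.960) = Φ(-0.556) + Φ(-3.364) = 0.2890 + 0.0004 = 0.2894.

Power ≈ 0.289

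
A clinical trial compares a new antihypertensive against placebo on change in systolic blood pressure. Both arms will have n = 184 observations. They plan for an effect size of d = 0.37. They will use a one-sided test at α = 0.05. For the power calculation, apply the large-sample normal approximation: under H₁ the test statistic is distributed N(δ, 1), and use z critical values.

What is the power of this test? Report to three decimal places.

Power ≈ 0.972

Noncentrality parameter: λ = d·√(n/2) = 0.37 × √(184/2) = 3.5489
Critical value for a one-sided test at α = 0.05: z_α = 1.645.
Power = Φ(λ − 1.645) = Φ(1.904) = 0.9715.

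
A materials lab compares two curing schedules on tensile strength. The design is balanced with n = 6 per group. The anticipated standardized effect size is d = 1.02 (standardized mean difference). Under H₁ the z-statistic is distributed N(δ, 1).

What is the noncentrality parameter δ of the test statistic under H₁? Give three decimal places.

The noncentrality parameter scales effect size by the design's sample-size factor: δ = d·√(n/2) = 1.02 × √(6/2) = 1.7667

δ ≈ 1.767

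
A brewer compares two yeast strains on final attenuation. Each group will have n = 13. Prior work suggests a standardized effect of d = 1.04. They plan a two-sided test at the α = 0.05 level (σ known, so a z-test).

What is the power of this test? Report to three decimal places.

Noncentrality parameter: λ = d·√(n/2) = 1.04 × √(13/2) = 2.6515
Critical value for a two-sided test at α = 0.05: z_{α/2} = 1.960.
Power = Φ(λ − 1.960) + Φ(−λ − 1.960) = Φ(0.692) + Φ(-4.611) = 0.7554 + 0.0000 = 0.7554.

Power ≈ 0.755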